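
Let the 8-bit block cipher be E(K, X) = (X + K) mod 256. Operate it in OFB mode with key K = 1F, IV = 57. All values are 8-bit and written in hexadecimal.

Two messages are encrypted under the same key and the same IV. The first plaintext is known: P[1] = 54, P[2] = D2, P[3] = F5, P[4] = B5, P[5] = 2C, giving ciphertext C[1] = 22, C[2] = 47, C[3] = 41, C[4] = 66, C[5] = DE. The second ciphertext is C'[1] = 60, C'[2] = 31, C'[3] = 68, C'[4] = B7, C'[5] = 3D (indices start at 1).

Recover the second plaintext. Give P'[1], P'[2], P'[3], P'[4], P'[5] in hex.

P'[1] = 16, P'[2] = A4, P'[3] = DC, P'[4] = 64, P'[5] = CF

In OFB with a reused IV, both messages share the same keystream S_i, so C_i ⊕ C'_i = P_i ⊕ P'_i and thus P'_i = P_i ⊕ C_i ⊕ C'_i.
P'[1]: 54 ⊕ 22 ⊕ 60 = 16.
P'[2]: D2 ⊕ 47 ⊕ 31 = A4.
P'[3]: F5 ⊕ 41 ⊕ 68 = DC.
P'[4]: B5 ⊕ 66 ⊕ B7 = 64.
P'[5]: 2C ⊕ DE ⊕ 3D = CF.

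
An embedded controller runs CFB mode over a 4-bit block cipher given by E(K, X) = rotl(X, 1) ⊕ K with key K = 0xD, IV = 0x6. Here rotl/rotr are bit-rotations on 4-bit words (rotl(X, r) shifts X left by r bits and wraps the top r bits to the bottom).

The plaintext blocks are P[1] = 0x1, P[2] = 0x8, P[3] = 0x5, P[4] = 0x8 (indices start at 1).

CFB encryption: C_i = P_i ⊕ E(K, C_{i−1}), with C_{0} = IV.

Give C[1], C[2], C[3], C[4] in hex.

C[1]: E(K, 0x6) = 0x1; 0x1 ⊕ 0x1 = 0x0.
C[2]: E(K, 0x0) = 0xD; 0x8 ⊕ 0xD = 0x5.
C[3]: E(K, 0x5) = 0x7; 0x5 ⊕ 0x7 = 0x2.
C[4]: E(K, 0x2) = 0x9; 0x8 ⊕ 0x9 = 0x1.

C[1] = 0x0, C[2] = 0x5, C[3] = 0x2, C[4] = 0x1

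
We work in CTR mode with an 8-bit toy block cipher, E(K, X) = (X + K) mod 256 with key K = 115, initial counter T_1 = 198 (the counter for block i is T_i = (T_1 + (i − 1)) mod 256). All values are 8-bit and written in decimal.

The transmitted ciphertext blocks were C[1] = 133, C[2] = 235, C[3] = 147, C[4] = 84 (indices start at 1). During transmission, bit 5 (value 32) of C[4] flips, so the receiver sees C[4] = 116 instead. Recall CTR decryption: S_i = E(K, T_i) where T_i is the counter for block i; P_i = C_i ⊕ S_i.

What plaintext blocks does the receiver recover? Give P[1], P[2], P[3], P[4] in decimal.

Only C[4] changed, to 116. In CTR, a change in C_i flips the same bit in P_i only; the keystream is unaffected. Decrypting the received ciphertext:
P[1]: T = 198, S = E(K, T) = 57; 133 ⊕ 57 = 188.
P[2]: T = 199, S = E(K, T) = 58; 235 ⊕ 58 = 209.
P[3]: T = 200, S = E(K, T) = 59; 147 ⊕ 59 = 168.
P[4]: T = 201, S = E(K, T) = 60; 116 ⊕ 60 = 72.
Blocks that differ from the original plaintext: P[4].

P[1] = 188, P[2] = 209, P[3] = 168, P[4] = 72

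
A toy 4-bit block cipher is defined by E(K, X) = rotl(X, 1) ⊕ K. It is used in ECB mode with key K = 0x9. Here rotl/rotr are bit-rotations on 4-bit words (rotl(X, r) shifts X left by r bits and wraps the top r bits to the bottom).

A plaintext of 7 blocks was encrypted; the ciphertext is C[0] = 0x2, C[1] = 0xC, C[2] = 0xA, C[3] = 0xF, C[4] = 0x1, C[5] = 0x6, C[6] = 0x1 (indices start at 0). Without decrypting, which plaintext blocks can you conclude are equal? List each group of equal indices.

ECB encrypts each block independently with the same key, so equal ciphertext blocks imply equal plaintext blocks.
C[4] = C[6] = 0x1, so P[4] = P[6].

P[4] = P[6]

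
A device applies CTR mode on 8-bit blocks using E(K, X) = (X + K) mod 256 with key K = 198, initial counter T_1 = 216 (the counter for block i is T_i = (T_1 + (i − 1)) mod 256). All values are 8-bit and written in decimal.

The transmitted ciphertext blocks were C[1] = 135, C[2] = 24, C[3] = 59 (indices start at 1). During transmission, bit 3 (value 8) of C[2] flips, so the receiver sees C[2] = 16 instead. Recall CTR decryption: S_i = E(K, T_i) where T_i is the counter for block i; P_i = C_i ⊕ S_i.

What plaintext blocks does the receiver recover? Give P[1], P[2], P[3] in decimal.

P[1] = 25, P[2] = 143, P[3] = 155

Only C[2] changed, to 16. In CTR, a change in C_i flips the same bit in P_i only; the keystream is unaffected. Decrypting the received ciphertext:
P[1]: T = 216, S = E(K, T) = 158; 135 ⊕ 158 = 25.
P[2]: T = 217, S = E(K, T) = 159; 16 ⊕ 159 = 143.
P[3]: T = 218, S = E(K, T) = 160; 59 ⊕ 160 = 155.
Blocks that differ from the original plaintext: P[2].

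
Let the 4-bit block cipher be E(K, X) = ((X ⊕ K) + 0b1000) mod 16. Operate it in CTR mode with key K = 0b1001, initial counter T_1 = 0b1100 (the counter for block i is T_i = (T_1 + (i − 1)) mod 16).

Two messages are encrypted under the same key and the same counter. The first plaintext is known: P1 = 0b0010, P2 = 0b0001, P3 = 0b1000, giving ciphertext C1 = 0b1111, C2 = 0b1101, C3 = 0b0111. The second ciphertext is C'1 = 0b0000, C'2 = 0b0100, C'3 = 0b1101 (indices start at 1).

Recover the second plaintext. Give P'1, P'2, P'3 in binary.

In CTR with a reused counter, both messages share the same keystream S_i, so C_i ⊕ C'_i = P_i ⊕ P'_i and thus P'_i = P_i ⊕ C_i ⊕ C'_i.
P'1: 0b0010 ⊕ 0b1111 ⊕ 0b0000 = 0b1101.
P'2: 0b0001 ⊕ 0b1101 ⊕ 0b0100 = 0b1000.
P'3: 0b1000 ⊕ 0b0111 ⊕ 0b1101 = 0b0010.

P'1 = 0b1101, P'2 = 0b1000, P'3 = 0b0010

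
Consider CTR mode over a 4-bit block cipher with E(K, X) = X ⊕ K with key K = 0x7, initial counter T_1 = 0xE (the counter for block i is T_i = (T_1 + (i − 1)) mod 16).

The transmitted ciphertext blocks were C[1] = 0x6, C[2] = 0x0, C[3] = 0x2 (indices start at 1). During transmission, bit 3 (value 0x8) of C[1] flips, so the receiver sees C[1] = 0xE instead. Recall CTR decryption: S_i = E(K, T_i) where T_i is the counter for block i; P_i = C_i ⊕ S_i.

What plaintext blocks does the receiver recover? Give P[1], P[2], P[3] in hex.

Only C[1] changed, to 0xE. In CTR, a change in C_i flips the same bit in P_i only; the keystream is unaffected. Decrypting the received ciphertext:
P[1]: T = 0xE, S = E(K, T) = 0x9; 0xE ⊕ 0x9 = 0x7.
P[2]: T = 0xF, S = E(K, T) = 0x8; 0x0 ⊕ 0x8 = 0x8.
P[3]: T = 0x0, S = E(K, T) = 0x7; 0x2 ⊕ 0x7 = 0x5.
Blocks that differ from the original plaintext: P[1].

P[1] = 0x7, P[2] = 0x8, P[3] = 0x5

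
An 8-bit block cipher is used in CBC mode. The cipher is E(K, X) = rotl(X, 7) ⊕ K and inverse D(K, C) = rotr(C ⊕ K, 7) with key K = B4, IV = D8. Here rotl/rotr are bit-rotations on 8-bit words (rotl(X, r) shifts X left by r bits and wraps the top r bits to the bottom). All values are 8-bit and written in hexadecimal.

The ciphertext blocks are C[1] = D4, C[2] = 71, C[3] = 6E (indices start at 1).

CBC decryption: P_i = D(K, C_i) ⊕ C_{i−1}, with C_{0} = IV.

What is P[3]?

P[3]: D(K, 6E) = B5; B5 ⊕ 71 = C4.

P[3] = C4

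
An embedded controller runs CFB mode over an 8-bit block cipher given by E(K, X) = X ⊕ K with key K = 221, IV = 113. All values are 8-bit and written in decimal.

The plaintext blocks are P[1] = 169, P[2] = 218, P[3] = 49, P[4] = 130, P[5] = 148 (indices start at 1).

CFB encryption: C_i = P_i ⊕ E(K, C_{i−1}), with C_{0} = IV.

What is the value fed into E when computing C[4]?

C[1]: E(K, 113) = 172; 169 ⊕ 172 = 5.
C[2]: E(K, 5) = 216; 218 ⊕ 216 = 2.
C[3]: E(K, 2) = 223; 49 ⊕ 223 = 238.
C[4]: E(K, 238) = 51; 130 ⊕ 51 = 177.
So the input to E for block [4] is 238.

238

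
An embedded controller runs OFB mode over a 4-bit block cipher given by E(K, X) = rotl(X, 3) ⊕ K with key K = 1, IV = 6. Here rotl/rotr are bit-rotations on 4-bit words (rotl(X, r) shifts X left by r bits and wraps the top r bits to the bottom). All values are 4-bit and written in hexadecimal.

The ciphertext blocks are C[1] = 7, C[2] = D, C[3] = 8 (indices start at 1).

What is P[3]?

OFB decryption: S_i = E(K, S_{i−1}) with S_{0} = IV; P_i = C_i ⊕ S_i.
P[1]: S = E(K, 6) = 2; 7 ⊕ 2 = 5.
P[2]: S = E(K, 2) = 0; D ⊕ 0 = D.
P[3]: S = E(K, 0) = 1; 8 ⊕ 1 = 9.

P[3] = 9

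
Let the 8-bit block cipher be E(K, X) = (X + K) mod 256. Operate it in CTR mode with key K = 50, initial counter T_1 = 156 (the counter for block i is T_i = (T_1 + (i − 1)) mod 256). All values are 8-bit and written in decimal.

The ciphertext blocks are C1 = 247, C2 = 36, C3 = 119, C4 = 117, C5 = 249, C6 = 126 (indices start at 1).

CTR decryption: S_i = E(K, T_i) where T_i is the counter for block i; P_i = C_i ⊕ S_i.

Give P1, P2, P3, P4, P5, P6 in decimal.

P1 = 57, P2 = 235, P3 = 167, P4 = 164, P5 = 43, P6 = 173

P1: T = 156, S = E(K, T) = 206; 247 ⊕ 206 = 57.
P2: T = 157, S = E(K, T) = 207; 36 ⊕ 207 = 235.
P3: T = 158, S = E(K, T) = 208; 119 ⊕ 208 = 167.
P4: T = 159, S = E(K, T) = 209; 117 ⊕ 209 = 164.
P5: T = 160, S = E(K, T) = 210; 249 ⊕ 210 = 43.
P6: T = 161, S = E(K, T) = 211; 126 ⊕ 211 = 173.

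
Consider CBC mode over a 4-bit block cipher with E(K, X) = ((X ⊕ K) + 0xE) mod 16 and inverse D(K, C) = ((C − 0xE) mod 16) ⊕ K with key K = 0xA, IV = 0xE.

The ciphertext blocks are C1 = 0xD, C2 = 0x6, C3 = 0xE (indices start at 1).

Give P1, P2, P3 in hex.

P1 = 0xB, P2 = 0xF, P3 = 0xC

CBC decryption: P_i = D(K, C_i) ⊕ C_{i−1}, with C_{0} = IV.
P1: D(K, 0xD) = 0x5; 0x5 ⊕ 0xE = 0xB.
P2: D(K, 0x6) = 0x2; 0x2 ⊕ 0xD = 0xF.
P3: D(K, 0xE) = 0xA; 0xA ⊕ 0x6 = 0xC.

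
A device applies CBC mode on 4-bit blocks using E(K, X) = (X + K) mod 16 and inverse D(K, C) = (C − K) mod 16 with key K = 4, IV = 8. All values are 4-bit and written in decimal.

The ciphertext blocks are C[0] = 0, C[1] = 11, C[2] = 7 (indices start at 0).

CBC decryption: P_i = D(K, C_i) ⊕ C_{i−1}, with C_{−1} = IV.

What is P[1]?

P[1] = 7

P[1]: D(K, 11) = 7; 7 ⊕ 0 = 7.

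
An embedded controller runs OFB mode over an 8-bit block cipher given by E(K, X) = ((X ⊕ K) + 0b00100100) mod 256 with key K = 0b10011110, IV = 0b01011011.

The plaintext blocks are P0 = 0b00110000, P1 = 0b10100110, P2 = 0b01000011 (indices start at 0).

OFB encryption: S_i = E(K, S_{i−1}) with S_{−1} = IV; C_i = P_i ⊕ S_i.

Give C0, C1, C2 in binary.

C0 = 0b11011001, C1 = 0b00111101, C2 = 0b01101010

C0: S = E(K, 0b01011011) = 0b11101001; 0b00110000 ⊕ 0b11101001 = 0b11011001.
C1: S = E(K, 0b11101001) = 0b10011011; 0b10100110 ⊕ 0b10011011 = 0b00111101.
C2: S = E(K, 0b10011011) = 0b00101001; 0b01000011 ⊕ 0b00101001 = 0b01101010.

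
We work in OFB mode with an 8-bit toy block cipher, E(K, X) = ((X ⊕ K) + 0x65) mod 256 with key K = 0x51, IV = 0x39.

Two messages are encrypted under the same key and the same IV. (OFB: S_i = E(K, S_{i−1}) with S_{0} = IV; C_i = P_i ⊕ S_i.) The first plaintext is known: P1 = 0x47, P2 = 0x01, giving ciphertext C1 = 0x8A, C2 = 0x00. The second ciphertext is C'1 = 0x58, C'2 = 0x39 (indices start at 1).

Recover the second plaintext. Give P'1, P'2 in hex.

In OFB with a reused IV, both messages share the same keystream S_i, so C_i ⊕ C'_i = P_i ⊕ P'_i and thus P'_i = P_i ⊕ C_i ⊕ C'_i.
P'1: 0x47 ⊕ 0x8A ⊕ 0x58 = 0x95.
P'2: 0x01 ⊕ 0x00 ⊕ 0x39 = 0x38.

P'1 = 0x95, P'2 = 0x38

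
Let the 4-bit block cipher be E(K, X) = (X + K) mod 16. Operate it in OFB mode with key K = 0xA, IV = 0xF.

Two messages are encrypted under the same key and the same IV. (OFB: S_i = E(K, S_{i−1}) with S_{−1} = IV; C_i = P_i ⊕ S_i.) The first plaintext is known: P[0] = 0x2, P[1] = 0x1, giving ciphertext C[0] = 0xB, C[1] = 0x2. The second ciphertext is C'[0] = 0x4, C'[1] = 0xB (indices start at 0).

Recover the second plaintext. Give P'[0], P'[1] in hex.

In OFB with a reused IV, both messages share the same keystream S_i, so C_i ⊕ C'_i = P_i ⊕ P'_i and thus P'_i = P_i ⊕ C_i ⊕ C'_i.
P'[0]: 0x2 ⊕ 0xB ⊕ 0x4 = 0xD.
P'[1]: 0x1 ⊕ 0x2 ⊕ 0xB = 0x8.

P'[0] = 0xD, P'[1] = 0x8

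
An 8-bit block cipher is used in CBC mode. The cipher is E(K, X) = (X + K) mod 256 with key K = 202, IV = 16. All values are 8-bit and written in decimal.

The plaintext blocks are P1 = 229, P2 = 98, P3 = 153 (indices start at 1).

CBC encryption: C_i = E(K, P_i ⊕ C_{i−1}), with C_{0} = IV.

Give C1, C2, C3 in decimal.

C1 = 191, C2 = 167, C3 = 8

C1: P1 ⊕ 16 = 245; E(K, 245) = 191.
C2: P2 ⊕ 191 = 221; E(K, 221) = 167.
C3: P3 ⊕ 167 = 62; E(K, 62) = 8.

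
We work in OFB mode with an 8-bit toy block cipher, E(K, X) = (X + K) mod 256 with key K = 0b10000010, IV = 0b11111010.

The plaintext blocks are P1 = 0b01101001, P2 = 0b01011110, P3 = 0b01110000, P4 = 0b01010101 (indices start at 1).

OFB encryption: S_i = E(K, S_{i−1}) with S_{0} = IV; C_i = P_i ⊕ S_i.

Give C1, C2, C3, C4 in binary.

C1 = 0b00010101, C2 = 0b10100000, C3 = 0b11110000, C4 = 0b01010111

C1: S = E(K, 0b11111010) = 0b01111100; 0b01101001 ⊕ 0b01111100 = 0b00010101.
C2: S = E(K, 0b01111100) = 0b11111110; 0b01011110 ⊕ 0b11111110 = 0b10100000.
C3: S = E(K, 0b11111110) = 0b10000000; 0b01110000 ⊕ 0b10000000 = 0b11110000.
C4: S = E(K, 0b10000000) = 0b00000010; 0b01010101 ⊕ 0b00000010 = 0b01010111.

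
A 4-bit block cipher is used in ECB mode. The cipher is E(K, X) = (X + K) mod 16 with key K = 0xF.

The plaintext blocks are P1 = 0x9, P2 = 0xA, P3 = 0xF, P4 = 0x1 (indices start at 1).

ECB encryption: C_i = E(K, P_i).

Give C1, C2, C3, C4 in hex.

C1: E(K, 0x9) = 0x8.
C2: E(K, 0xA) = 0x9.
C3: E(K, 0xF) = 0xE.
C4: E(K, 0x1) = 0x0.

C1 = 0x8, C2 = 0x9, C3 = 0xE, C4 = 0x0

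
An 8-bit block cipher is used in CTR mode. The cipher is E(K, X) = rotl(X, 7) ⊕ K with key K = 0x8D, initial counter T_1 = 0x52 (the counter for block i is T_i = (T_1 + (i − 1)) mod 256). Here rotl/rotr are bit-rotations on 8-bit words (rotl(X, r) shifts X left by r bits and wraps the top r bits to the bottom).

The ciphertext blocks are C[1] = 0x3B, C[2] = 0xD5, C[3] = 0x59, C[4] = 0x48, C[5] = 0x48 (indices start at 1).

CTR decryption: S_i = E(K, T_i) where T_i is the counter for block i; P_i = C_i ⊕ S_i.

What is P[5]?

P[5] = 0xEE

P[5]: T = 0x56, S = E(K, T) = 0xA6; 0x48 ⊕ 0xA6 = 0xEE.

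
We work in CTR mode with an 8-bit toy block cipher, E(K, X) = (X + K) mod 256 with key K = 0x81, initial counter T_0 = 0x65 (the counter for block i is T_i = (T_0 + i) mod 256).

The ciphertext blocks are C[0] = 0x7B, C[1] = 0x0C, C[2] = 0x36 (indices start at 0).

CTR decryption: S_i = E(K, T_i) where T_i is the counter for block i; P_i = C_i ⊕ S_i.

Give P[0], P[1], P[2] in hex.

P[0]: T = 0x65, S = E(K, T) = 0xE6; 0x7B ⊕ 0xE6 = 0x9D.
P[1]: T = 0x66, S = E(K, T) = 0xE7; 0x0C ⊕ 0xE7 = 0xEB.
P[2]: T = 0x67, S = E(K, T) = 0xE8; 0x36 ⊕ 0xE8 = 0xDE.

P[0] = 0x9D, P[1] = 0xEB, P[2] = 0xDE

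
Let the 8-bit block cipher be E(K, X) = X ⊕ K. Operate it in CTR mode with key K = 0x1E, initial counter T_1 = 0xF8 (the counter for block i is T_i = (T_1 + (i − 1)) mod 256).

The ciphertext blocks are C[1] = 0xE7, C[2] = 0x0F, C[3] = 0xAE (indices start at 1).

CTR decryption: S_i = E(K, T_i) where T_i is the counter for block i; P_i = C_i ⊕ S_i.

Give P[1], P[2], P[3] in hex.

P[1]: T = 0xF8, S = E(K, T) = 0xE6; 0xE7 ⊕ 0xE6 = 0x01.
P[2]: T = 0xF9, S = E(K, T) = 0xE7; 0x0F ⊕ 0xE7 = 0xE8.
P[3]: T = 0xFA, S = E(K, T) = 0xE4; 0xAE ⊕ 0xE4 = 0x4A.

P[1] = 0x01, P[2] = 0xE8, P[3] = 0x4A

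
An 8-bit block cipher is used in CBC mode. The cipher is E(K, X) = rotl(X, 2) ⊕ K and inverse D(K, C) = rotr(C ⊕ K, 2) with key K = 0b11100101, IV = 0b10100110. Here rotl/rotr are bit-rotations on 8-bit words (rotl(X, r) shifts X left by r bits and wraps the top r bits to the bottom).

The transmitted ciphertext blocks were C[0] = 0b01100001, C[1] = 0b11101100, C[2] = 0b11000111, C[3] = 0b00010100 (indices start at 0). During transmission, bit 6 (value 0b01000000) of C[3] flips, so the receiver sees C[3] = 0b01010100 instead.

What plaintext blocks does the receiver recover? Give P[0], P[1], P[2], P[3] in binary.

P[0] = 0b10000111, P[1] = 0b00100011, P[2] = 0b01100100, P[3] = 0b10101011

CBC decryption: P_i = D(K, C_i) ⊕ C_{i−1}, with C_{−1} = IV.
Only C[3] changed, to 0b01010100. In CBC, a change in C_i garbles P_i and flips the same bit in P_{i+1}. Decrypting the received ciphertext:
P[0]: D(K, 0b01100001) = 0b00100001; 0b00100001 ⊕ 0b10100110 = 0b10000111.
P[1]: D(K, 0b11101100) = 0b01000010; 0b01000010 ⊕ 0b01100001 = 0b00100011.
P[2]: D(K, 0b11000111) = 0b10001000; 0b10001000 ⊕ 0b11101100 = 0b01100100.
P[3]: D(K, 0b01010100) = 0b01101100; 0b01101100 ⊕ 0b11000111 = 0b10101011.
Blocks that differ from the original plaintext: P[3].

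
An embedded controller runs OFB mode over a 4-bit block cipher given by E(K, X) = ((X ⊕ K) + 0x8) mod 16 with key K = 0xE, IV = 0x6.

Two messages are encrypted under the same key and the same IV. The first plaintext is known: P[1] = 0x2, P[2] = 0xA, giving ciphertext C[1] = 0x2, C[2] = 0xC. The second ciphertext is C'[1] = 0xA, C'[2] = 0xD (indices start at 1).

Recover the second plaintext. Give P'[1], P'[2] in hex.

In OFB with a reused IV, both messages share the same keystream S_i, so C_i ⊕ C'_i = P_i ⊕ P'_i and thus P'_i = P_i ⊕ C_i ⊕ C'_i.
P'[1]: 0x2 ⊕ 0x2 ⊕ 0xA = 0xA.
P'[2]: 0xA ⊕ 0xC ⊕ 0xD = 0xB.

P'[1] = 0xA, P'[2] = 0xB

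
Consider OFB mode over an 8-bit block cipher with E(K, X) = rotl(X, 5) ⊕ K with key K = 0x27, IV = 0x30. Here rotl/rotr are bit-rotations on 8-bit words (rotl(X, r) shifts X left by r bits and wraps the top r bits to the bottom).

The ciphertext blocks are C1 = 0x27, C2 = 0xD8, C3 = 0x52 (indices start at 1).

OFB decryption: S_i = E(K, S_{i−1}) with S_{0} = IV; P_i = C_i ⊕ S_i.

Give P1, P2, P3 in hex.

P1: S = E(K, 0x30) = 0x21; 0x27 ⊕ 0x21 = 0x06.
P2: S = E(K, 0x21) = 0x03; 0xD8 ⊕ 0x03 = 0xDB.
P3: S = E(K, 0x03) = 0x47; 0x52 ⊕ 0x47 = 0x15.

P1 = 0x06, P2 = 0xDB, P3 = 0x15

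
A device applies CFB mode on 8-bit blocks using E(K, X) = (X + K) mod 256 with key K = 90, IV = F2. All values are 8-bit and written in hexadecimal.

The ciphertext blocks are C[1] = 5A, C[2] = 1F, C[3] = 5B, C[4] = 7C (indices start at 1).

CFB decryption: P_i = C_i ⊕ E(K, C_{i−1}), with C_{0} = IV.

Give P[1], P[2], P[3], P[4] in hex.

P[1]: E(K, F2) = 82; 5A ⊕ 82 = D8.
P[2]: E(K, 5A) = EA; 1F ⊕ EA = F5.
P[3]: E(K, 1F) = AF; 5B ⊕ AF = F4.
P[4]: E(K, 5B) = EB; 7C ⊕ EB = 97.

P[1] = D8, P[2] = F5, P[3] = F4, P[4] = 97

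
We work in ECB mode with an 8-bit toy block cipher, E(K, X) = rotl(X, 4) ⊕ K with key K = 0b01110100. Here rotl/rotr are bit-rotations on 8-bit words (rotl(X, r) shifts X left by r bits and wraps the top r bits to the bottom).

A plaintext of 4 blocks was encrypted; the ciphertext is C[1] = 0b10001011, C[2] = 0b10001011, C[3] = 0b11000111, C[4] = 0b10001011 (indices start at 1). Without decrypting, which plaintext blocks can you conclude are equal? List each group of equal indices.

P[1] = P[2] = P[4]

ECB encrypts each block independently with the same key, so equal ciphertext blocks imply equal plaintext blocks.
C[1] = C[2] = C[4] = 0b10001011, so P[1] = P[2] = P[4].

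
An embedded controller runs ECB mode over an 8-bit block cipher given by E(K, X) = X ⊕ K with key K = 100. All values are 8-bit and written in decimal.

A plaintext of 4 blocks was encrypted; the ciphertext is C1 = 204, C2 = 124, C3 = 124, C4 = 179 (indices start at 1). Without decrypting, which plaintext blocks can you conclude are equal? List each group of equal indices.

P2 = P3

ECB encrypts each block independently with the same key, so equal ciphertext blocks imply equal plaintext blocks.
C2 = C3 = 124, so P2 = P3.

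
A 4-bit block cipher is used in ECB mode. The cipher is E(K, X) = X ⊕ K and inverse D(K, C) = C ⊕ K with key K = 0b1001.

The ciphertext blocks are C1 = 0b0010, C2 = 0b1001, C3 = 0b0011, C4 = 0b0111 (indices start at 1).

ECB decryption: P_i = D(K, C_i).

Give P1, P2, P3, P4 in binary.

P1: D(K, 0b0010) = 0b1011.
P2: D(K, 0b1001) = 0b0000.
P3: D(K, 0b0011) = 0b1010.
P4: D(K, 0b0111) = 0b1110.

P1 = 0b1011, P2 = 0b0000, P3 = 0b1010, P4 = 0b1110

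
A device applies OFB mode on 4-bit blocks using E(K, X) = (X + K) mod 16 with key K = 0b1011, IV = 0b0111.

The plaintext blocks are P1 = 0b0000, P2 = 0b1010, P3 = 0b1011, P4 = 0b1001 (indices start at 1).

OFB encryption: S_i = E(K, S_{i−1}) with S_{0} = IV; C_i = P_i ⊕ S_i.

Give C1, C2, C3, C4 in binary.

C1: S = E(K, 0b0111) = 0b0010; 0b0000 ⊕ 0b0010 = 0b0010.
C2: S = E(K, 0b0010) = 0b1101; 0b1010 ⊕ 0b1101 = 0b0111.
C3: S = E(K, 0b1101) = 0b1000; 0b1011 ⊕ 0b1000 = 0b0011.
C4: S = E(K, 0b1000) = 0b0011; 0b1001 ⊕ 0b0011 = 0b1010.

C1 = 0b0010, C2 = 0b0111, C3 = 0b0011, C4 = 0b1010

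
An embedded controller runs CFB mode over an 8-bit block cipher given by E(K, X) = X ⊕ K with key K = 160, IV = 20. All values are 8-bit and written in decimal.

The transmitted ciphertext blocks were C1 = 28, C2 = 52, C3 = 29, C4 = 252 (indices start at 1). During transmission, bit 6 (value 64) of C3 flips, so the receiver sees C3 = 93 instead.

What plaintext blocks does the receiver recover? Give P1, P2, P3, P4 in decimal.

CFB decryption: P_i = C_i ⊕ E(K, C_{i−1}), with C_{0} = IV.
Only C3 changed, to 93. In CFB, a change in C_i flips the same bit in P_i and garbles P_{i+1}. Decrypting the received ciphertext:
P1: E(K, 20) = 180; 28 ⊕ 180 = 168.
P2: E(K, 28) = 188; 52 ⊕ 188 = 136.
P3: E(K, 52) = 148; 93 ⊕ 148 = 201.
P4: E(K, 93) = 253; 252 ⊕ 253 = 1.
Blocks that differ from the original plaintext: P3, P4.

P1 = 168, P2 = 136, P3 = 201, P4 = 1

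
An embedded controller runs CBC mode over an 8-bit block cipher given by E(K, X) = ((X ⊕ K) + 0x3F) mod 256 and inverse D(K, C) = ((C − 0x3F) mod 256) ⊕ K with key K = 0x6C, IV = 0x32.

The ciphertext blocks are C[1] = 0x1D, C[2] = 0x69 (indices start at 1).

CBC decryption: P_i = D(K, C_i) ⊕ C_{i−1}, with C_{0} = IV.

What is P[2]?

P[2]: D(K, 0x69) = 0x46; 0x46 ⊕ 0x1D = 0x5B.

P[2] = 0x5B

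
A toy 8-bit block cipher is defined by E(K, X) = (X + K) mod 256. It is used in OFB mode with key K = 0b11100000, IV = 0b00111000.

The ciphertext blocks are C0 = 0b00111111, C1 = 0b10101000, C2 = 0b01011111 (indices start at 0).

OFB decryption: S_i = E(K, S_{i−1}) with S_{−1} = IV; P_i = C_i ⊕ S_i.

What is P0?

P0: S = E(K, 0b00111000) = 0b00011000; 0b00111111 ⊕ 0b00011000 = 0b00100111.

P0 = 0b00100111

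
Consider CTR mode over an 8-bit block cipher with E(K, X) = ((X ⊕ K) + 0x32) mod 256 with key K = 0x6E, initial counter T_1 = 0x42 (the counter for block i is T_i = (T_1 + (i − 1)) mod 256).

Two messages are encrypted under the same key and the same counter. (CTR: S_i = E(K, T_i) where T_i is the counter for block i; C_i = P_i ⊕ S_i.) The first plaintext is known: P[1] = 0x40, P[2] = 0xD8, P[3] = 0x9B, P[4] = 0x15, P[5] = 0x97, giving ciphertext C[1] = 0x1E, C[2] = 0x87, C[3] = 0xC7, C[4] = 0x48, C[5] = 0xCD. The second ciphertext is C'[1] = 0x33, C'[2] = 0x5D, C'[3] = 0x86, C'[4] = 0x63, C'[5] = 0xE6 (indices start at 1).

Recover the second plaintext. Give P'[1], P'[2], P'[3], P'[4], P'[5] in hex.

In CTR with a reused counter, both messages share the same keystream S_i, so C_i ⊕ C'_i = P_i ⊕ P'_i and thus P'_i = P_i ⊕ C_i ⊕ C'_i.
P'[1]: 0x40 ⊕ 0x1E ⊕ 0x33 = 0x6D.
P'[2]: 0xD8 ⊕ 0x87 ⊕ 0x5D = 0x02.
P'[3]: 0x9B ⊕ 0xC7 ⊕ 0x86 = 0xDA.
P'[4]: 0x15 ⊕ 0x48 ⊕ 0x63 = 0x3E.
P'[5]: 0x97 ⊕ 0xCD ⊕ 0xE6 = 0xBC.

P'[1] = 0x6D, P'[2] = 0x02, P'[3] = 0xDA, P'[4] = 0x3E, P'[5] = 0xBC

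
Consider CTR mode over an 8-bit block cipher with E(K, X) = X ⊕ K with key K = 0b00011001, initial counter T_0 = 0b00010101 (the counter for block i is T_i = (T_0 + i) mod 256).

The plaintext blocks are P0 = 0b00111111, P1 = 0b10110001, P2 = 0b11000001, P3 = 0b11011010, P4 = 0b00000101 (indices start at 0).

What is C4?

C4 = 0b00000101

CTR encryption: S_i = E(K, T_i) where T_i is the counter for block i; C_i = P_i ⊕ S_i.
C0: T = 0b00010101, S = E(K, T) = 0b00001100; 0b00111111 ⊕ 0b00001100 = 0b00110011.
C1: T = 0b00010110, S = E(K, T) = 0b00001111; 0b10110001 ⊕ 0b00001111 = 0b10111110.
C2: T = 0b00010111, S = E(K, T) = 0b00001110; 0b11000001 ⊕ 0b00001110 = 0b11001111.
C3: T = 0b00011000, S = E(K, T) = 0b00000001; 0b11011010 ⊕ 0b00000001 = 0b11011011.
C4: T = 0b00011001, S = E(K, T) = 0b00000000; 0b00000101 ⊕ 0b00000000 = 0b00000101.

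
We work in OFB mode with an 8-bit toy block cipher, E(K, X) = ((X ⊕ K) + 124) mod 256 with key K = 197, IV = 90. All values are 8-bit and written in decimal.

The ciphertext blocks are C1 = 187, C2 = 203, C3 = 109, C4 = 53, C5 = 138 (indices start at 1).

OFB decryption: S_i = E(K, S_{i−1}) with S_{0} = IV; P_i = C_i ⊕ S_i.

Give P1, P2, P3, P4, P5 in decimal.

P1: S = E(K, 90) = 27; 187 ⊕ 27 = 160.
P2: S = E(K, 27) = 90; 203 ⊕ 90 = 145.
P3: S = E(K, 90) = 27; 109 ⊕ 27 = 118.
P4: S = E(K, 27) = 90; 53 ⊕ 90 = 111.
P5: S = E(K, 90) = 27; 138 ⊕ 27 = 145.

P1 = 160, P2 = 145, P3 = 118, P4 = 111, P5 = 145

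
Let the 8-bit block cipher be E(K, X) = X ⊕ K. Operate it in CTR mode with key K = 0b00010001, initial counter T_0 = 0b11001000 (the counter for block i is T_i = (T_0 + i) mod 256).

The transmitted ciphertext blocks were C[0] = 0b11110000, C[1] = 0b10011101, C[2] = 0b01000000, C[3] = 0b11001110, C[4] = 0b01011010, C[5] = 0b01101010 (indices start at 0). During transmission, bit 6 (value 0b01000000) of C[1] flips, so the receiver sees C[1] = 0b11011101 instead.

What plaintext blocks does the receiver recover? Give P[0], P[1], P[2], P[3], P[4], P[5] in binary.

P[0] = 0b00101001, P[1] = 0b00000101, P[2] = 0b10011011, P[3] = 0b00010100, P[4] = 0b10000111, P[5] = 0b10110110

CTR decryption: S_i = E(K, T_i) where T_i is the counter for block i; P_i = C_i ⊕ S_i.
Only C[1] changed, to 0b11011101. In CTR, a change in C_i flips the same bit in P_i only; the keystream is unaffected. Decrypting the received ciphertext:
P[0]: T = 0b11001000, S = E(K, T) = 0b11011001; 0b11110000 ⊕ 0b11011001 = 0b00101001.
P[1]: T = 0b11001001, S = E(K, T) = 0b11011000; 0b11011101 ⊕ 0b11011000 = 0b00000101.
P[2]: T = 0b11001010, S = E(K, T) = 0b11011011; 0b01000000 ⊕ 0b11011011 = 0b10011011.
P[3]: T = 0b11001011, S = E(K, T) = 0b11011010; 0b11001110 ⊕ 0b11011010 = 0b00010100.
P[4]: T = 0b11001100, S = E(K, T) = 0b11011101; 0b01011010 ⊕ 0b11011101 = 0b10000111.
P[5]: T = 0b11001101, S = E(K, T) = 0b11011100; 0b01101010 ⊕ 0b11011100 = 0b10110110.
Blocks that differ from the original plaintext: P[1].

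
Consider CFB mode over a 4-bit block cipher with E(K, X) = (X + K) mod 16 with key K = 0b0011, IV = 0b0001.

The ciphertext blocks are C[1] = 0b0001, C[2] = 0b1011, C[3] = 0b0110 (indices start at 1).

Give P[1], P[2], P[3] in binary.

P[1] = 0b0101, P[2] = 0b1111, P[3] = 0b1000

CFB decryption: P_i = C_i ⊕ E(K, C_{i−1}), with C_{0} = IV.
P[1]: E(K, 0b0001) = 0b0100; 0b0001 ⊕ 0b0100 = 0b0101.
P[2]: E(K, 0b0001) = 0b0100; 0b1011 ⊕ 0b0100 = 0b1111.
P[3]: E(K, 0b1011) = 0b1110; 0b0110 ⊕ 0b1110 = 0b1000.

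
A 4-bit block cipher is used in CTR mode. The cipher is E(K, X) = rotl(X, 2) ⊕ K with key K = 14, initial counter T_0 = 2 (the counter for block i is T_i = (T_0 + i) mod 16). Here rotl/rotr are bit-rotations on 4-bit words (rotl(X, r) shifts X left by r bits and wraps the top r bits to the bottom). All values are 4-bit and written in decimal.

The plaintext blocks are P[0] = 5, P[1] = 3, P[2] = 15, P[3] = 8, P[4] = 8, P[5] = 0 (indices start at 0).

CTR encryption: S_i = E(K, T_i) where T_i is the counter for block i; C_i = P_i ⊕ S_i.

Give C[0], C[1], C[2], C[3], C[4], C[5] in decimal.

C[0] = 3, C[1] = 1, C[2] = 0, C[3] = 3, C[4] = 15, C[5] = 3

C[0]: T = 2, S = E(K, T) = 6; 5 ⊕ 6 = 3.
C[1]: T = 3, S = E(K, T) = 2; 3 ⊕ 2 = 1.
C[2]: T = 4, S = E(K, T) = 15; 15 ⊕ 15 = 0.
C[3]: T = 5, S = E(K, T) = 11; 8 ⊕ 11 = 3.
C[4]: T = 6, S = E(K, T) = 7; 8 ⊕ 7 = 15.
C[5]: T = 7, S = E(K, T) = 3; 0 ⊕ 3 = 3.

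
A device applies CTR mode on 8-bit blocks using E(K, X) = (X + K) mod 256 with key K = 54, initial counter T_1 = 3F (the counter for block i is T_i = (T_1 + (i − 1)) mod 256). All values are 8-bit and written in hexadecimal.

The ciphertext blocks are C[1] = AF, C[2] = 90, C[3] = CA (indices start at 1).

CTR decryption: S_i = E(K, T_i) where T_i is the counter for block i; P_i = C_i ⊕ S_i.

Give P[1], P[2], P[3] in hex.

P[1]: T = 3F, S = E(K, T) = 93; AF ⊕ 93 = 3C.
P[2]: T = 40, S = E(K, T) = 94; 90 ⊕ 94 = 04.
P[3]: T = 41, S = E(K, T) = 95; CA ⊕ 95 = 5F.

P[1] = 3C, P[2] = 04, P[3] = 5F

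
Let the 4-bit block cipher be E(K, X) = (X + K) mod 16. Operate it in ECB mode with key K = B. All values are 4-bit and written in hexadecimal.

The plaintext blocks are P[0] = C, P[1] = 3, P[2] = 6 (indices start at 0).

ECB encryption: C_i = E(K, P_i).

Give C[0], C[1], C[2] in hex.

C[0]: E(K, C) = 7.
C[1]: E(K, 3) = E.
C[2]: E(K, 6) = 1.

C[0] = 7, C[1] = E, C[2] = 1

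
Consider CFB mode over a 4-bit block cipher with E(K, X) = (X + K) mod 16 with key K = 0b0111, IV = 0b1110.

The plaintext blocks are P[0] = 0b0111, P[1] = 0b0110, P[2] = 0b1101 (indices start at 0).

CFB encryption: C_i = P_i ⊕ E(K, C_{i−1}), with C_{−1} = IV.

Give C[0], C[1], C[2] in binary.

C[0] = 0b0010, C[1] = 0b1111, C[2] = 0b1011

C[0]: E(K, 0b1110) = 0b0101; 0b0111 ⊕ 0b0101 = 0b0010.
C[1]: E(K, 0b0010) = 0b1001; 0b0110 ⊕ 0b1001 = 0b1111.
C[2]: E(K, 0b1111) = 0b0110; 0b1101 ⊕ 0b0110 = 0b1011.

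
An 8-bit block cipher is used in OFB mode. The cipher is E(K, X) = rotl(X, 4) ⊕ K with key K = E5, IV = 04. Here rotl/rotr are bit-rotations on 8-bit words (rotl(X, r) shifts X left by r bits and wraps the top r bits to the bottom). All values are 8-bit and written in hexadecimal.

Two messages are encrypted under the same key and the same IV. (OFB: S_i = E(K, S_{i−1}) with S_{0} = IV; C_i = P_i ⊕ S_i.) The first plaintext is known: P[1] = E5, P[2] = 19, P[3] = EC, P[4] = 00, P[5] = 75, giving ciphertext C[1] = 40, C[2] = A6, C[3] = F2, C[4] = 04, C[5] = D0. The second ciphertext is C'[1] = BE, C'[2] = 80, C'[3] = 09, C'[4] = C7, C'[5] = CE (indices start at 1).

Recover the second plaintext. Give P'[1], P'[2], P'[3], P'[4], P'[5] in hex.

In OFB with a reused IV, both messages share the same keystream S_i, so C_i ⊕ C'_i = P_i ⊕ P'_i and thus P'_i = P_i ⊕ C_i ⊕ C'_i.
P'[1]: E5 ⊕ 40 ⊕ BE = 1B.
P'[2]: 19 ⊕ A6 ⊕ 80 = 3F.
P'[3]: EC ⊕ F2 ⊕ 09 = 17.
P'[4]: 00 ⊕ 04 ⊕ C7 = C3.
P'[5]: 75 ⊕ D0 ⊕ CE = 6B.

P'[1] = 1B, P'[2] = 3F, P'[3] = 17, P'[4] = C3, P'[5] = 6B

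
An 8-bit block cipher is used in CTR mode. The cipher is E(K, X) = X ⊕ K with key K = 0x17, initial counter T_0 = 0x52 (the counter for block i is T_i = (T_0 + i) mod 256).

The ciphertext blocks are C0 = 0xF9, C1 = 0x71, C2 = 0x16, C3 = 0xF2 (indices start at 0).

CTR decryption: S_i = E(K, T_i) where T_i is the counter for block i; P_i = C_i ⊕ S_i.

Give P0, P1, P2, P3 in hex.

P0 = 0xBC, P1 = 0x35, P2 = 0x55, P3 = 0xB0

P0: T = 0x52, S = E(K, T) = 0x45; 0xF9 ⊕ 0x45 = 0xBC.
P1: T = 0x53, S = E(K, T) = 0x44; 0x71 ⊕ 0x44 = 0x35.
P2: T = 0x54, S = E(K, T) = 0x43; 0x16 ⊕ 0x43 = 0x55.
P3: T = 0x55, S = E(K, T) = 0x42; 0xF2 ⊕ 0x42 = 0xB0.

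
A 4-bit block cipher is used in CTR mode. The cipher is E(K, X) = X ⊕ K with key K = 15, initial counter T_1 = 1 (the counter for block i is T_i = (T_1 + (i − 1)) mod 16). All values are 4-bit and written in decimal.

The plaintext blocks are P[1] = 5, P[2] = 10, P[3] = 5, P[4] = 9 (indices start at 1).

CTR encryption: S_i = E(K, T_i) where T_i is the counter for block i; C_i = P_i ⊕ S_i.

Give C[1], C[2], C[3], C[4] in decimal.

C[1]: T = 1, S = E(K, T) = 14; 5 ⊕ 14 = 11.
C[2]: T = 2, S = E(K, T) = 13; 10 ⊕ 13 = 7.
C[3]: T = 3, S = E(K, T) = 12; 5 ⊕ 12 = 9.
C[4]: T = 4, S = E(K, T) = 11; 9 ⊕ 11 = 2.

C[1] = 11, C[2] = 7, C[3] = 9, C[4] = 2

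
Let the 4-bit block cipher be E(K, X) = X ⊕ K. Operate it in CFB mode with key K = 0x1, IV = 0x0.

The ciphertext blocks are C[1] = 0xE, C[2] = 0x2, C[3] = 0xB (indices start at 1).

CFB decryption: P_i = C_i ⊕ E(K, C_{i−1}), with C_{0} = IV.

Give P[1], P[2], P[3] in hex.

P[1] = 0xF, P[2] = 0xD, P[3] = 0x8

P[1]: E(K, 0x0) = 0x1; 0xE ⊕ 0x1 = 0xF.
P[2]: E(K, 0xE) = 0xF; 0x2 ⊕ 0xF = 0xD.
P[3]: E(K, 0x2) = 0x3; 0xB ⊕ 0x3 = 0x8.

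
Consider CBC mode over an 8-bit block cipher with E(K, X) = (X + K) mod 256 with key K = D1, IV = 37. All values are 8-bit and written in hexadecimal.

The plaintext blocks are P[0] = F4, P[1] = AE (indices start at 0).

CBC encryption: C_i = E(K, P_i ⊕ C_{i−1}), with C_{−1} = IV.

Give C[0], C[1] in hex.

C[0] = 94, C[1] = 0B

C[0]: P[0] ⊕ 37 = C3; E(K, C3) = 94.
C[1]: P[1] ⊕ 94 = 3A; E(K, 3A) = 0B.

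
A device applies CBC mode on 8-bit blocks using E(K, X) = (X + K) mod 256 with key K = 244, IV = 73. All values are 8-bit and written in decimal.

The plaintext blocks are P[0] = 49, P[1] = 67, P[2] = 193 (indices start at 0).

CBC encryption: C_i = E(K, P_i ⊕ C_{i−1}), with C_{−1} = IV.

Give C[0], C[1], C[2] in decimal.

C[0]: P[0] ⊕ 73 = 120; E(K, 120) = 108.
C[1]: P[1] ⊕ 108 = 47; E(K, 47) = 35.
C[2]: P[2] ⊕ 35 = 226; E(K, 226) = 214.

C[0] = 108, C[1] = 35, C[2] = 214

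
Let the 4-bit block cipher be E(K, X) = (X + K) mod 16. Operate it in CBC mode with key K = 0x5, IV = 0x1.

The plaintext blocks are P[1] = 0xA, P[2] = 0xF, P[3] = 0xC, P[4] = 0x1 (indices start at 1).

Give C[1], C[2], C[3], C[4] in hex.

C[1] = 0x0, C[2] = 0x4, C[3] = 0xD, C[4] = 0x1

CBC encryption: C_i = E(K, P_i ⊕ C_{i−1}), with C_{0} = IV.
C[1]: P[1] ⊕ 0x1 = 0xB; E(K, 0xB) = 0x0.
C[2]: P[2] ⊕ 0x0 = 0xF; E(K, 0xF) = 0x4.
C[3]: P[3] ⊕ 0x4 = 0x8; E(K, 0x8) = 0xD.
C[4]: P[4] ⊕ 0xD = 0xC; E(K, 0xC) = 0x1.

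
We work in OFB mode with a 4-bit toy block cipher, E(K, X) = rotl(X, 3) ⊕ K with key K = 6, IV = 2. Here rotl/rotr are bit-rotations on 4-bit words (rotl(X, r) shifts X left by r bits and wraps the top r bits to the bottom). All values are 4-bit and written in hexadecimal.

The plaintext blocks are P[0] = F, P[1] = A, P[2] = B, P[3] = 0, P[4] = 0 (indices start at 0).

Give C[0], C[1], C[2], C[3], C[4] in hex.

OFB encryption: S_i = E(K, S_{i−1}) with S_{−1} = IV; C_i = P_i ⊕ S_i.
C[0]: S = E(K, 2) = 7; F ⊕ 7 = 8.
C[1]: S = E(K, 7) = D; A ⊕ D = 7.
C[2]: S = E(K, D) = 8; B ⊕ 8 = 3.
C[3]: S = E(K, 8) = 2; 0 ⊕ 2 = 2.
C[4]: S = E(K, 2) = 7; 0 ⊕ 7 = 7.

C[0] = 8, C[1] = 7, C[2] = 3, C[3] = 2, C[4] = 7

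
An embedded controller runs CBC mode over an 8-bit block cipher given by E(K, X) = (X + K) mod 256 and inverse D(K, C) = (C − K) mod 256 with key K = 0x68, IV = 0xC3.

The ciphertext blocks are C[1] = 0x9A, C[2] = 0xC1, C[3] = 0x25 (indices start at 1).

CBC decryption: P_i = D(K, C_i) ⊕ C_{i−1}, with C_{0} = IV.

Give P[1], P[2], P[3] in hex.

P[1] = 0xF1, P[2] = 0xC3, P[3] = 0x7C

P[1]: D(K, 0x9A) = 0x32; 0x32 ⊕ 0xC3 = 0xF1.
P[2]: D(K, 0xC1) = 0x59; 0x59 ⊕ 0x9A = 0xC3.
P[3]: D(K, 0x25) = 0xBD; 0xBD ⊕ 0xC1 = 0x7C.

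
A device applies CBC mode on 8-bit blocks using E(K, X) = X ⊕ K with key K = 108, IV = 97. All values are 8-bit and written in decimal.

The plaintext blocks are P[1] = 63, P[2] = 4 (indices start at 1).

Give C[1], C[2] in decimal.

CBC encryption: C_i = E(K, P_i ⊕ C_{i−1}), with C_{0} = IV.
C[1]: P[1] ⊕ 97 = 94; E(K, 94) = 50.
C[2]: P[2] ⊕ 50 = 54; E(K, 54) = 90.

C[1] = 50, C[2] = 90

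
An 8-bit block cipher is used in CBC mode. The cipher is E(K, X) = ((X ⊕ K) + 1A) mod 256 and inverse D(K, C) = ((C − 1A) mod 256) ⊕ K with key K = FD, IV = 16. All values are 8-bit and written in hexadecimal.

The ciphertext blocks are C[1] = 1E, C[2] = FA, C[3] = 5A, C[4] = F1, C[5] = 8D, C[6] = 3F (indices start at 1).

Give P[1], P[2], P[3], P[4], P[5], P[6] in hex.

CBC decryption: P_i = D(K, C_i) ⊕ C_{i−1}, with C_{0} = IV.
P[1]: D(K, 1E) = F9; F9 ⊕ 16 = EF.
P[2]: D(K, FA) = 1D; 1D ⊕ 1E = 03.
P[3]: D(K, 5A) = BD; BD ⊕ FA = 47.
P[4]: D(K, F1) = 2A; 2A ⊕ 5A = 70.
P[5]: D(K, 8D) = 8E; 8E ⊕ F1 = 7F.
P[6]: D(K, 3F) = D8; D8 ⊕ 8D = 55.

P[1] = EF, P[2] = 03, P[3] = 47, P[4] = 70, P[5] = 7F, P[6] = 55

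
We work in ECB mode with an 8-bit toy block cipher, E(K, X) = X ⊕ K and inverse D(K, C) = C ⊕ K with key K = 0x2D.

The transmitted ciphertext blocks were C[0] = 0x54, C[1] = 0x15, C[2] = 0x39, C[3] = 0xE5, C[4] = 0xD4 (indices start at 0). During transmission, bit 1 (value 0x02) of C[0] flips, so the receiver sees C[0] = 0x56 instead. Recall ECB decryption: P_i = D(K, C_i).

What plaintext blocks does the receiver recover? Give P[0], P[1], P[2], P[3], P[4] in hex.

Only C[0] changed, to 0x56. In ECB, a change in C_i affects only P_i. Decrypting the received ciphertext:
P[0]: D(K, 0x56) = 0x7B.
P[1]: D(K, 0x15) = 0x38.
P[2]: D(K, 0x39) = 0x14.
P[3]: D(K, 0xE5) = 0xC8.
P[4]: D(K, 0xD4) = 0xF9.
Blocks that differ from the original plaintext: P[0].

P[0] = 0x7B, P[1] = 0x38, P[2] = 0x14, P[3] = 0xC8, P[4] = 0xF9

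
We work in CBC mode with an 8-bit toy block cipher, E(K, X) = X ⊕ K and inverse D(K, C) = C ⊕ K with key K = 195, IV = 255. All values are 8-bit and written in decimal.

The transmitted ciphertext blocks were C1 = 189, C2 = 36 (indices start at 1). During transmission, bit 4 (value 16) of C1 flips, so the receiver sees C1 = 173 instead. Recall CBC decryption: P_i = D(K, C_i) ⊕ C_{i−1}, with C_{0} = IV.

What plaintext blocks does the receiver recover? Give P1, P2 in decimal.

Only C1 changed, to 173. In CBC, a change in C_i garbles P_i and flips the same bit in P_{i+1}. Decrypting the received ciphertext:
P1: D(K, 173) = 110; 110 ⊕ 255 = 145.
P2: D(K, 36) = 231; 231 ⊕ 173 = 74.
Blocks that differ from the original plaintext: P1, P2.

P1 = 145, P2 = 74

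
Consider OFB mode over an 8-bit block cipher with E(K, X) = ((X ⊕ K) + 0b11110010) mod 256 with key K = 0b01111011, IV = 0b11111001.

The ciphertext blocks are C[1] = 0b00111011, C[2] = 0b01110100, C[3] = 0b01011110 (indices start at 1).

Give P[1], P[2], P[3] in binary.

OFB decryption: S_i = E(K, S_{i−1}) with S_{0} = IV; P_i = C_i ⊕ S_i.
P[1]: S = E(K, 0b11111001) = 0b01110100; 0b00111011 ⊕ 0b01110100 = 0b01001111.
P[2]: S = E(K, 0b01110100) = 0b00000001; 0b01110100 ⊕ 0b00000001 = 0b01110101.
P[3]: S = E(K, 0b00000001) = 0b01101100; 0b01011110 ⊕ 0b01101100 = 0b00110010.

P[1] = 0b01001111, P[2] = 0b01110101, P[3] = 0b00110010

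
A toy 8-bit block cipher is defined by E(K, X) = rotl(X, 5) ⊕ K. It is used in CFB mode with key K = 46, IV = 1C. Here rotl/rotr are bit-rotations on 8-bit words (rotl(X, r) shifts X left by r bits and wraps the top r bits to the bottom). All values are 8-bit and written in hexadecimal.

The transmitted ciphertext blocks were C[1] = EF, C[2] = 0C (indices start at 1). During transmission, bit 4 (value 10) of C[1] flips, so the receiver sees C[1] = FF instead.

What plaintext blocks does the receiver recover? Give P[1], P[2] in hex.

CFB decryption: P_i = C_i ⊕ E(K, C_{i−1}), with C_{0} = IV.
Only C[1] changed, to FF. In CFB, a change in C_i flips the same bit in P_i and garbles P_{i+1}. Decrypting the received ciphertext:
P[1]: E(K, 1C) = C5; FF ⊕ C5 = 3A.
P[2]: E(K, FF) = B9; 0C ⊕ B9 = B5.
Blocks that differ from the original plaintext: P[1], P[2].

P[1] = 3A, P[2] = B5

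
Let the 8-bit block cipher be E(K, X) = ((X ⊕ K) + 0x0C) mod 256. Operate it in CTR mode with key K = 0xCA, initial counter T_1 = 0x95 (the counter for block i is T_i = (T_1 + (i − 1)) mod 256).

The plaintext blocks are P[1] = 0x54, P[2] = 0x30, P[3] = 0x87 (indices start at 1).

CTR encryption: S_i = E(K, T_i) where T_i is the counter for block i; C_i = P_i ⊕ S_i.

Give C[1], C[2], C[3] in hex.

C[1] = 0x3F, C[2] = 0x58, C[3] = 0xEE

C[1]: T = 0x95, S = E(K, T) = 0x6B; 0x54 ⊕ 0x6B = 0x3F.
C[2]: T = 0x96, S = E(K, T) = 0x68; 0x30 ⊕ 0x68 = 0x58.
C[3]: T = 0x97, S = E(K, T) = 0x69; 0x87 ⊕ 0x69 = 0xEE.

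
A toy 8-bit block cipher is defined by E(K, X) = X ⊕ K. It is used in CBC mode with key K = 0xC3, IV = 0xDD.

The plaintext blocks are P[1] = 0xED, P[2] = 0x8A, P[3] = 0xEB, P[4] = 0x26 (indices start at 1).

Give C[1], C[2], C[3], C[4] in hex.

CBC encryption: C_i = E(K, P_i ⊕ C_{i−1}), with C_{0} = IV.
C[1]: P[1] ⊕ 0xDD = 0x30; E(K, 0x30) = 0xF3.
C[2]: P[2] ⊕ 0xF3 = 0x79; E(K, 0x79) = 0xBA.
C[3]: P[3] ⊕ 0xBA = 0x51; E(K, 0x51) = 0x92.
C[4]: P[4] ⊕ 0x92 = 0xB4; E(K, 0xB4) = 0x77.

C[1] = 0xF3, C[2] = 0xBA, C[3] = 0x92, C[4] = 0x77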